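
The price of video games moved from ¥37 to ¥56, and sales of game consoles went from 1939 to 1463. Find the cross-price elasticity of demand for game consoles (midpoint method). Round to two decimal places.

-0.68

ΔQ_x = 1463 − 1939 = -476; ΔP_y = 56 − 37 = 19.
Midpoints: P̄_y = 46.50, Q̄_x = 1701.0.
ε_xy = (ΔQ_x/ΔP_y)(P̄_y/Q̄_x) = (-476/19)(46.50/1701.0).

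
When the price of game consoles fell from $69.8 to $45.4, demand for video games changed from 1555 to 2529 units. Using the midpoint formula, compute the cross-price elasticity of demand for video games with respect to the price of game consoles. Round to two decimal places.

-1.13

ΔQ_x = 2529 − 1555 = 974; ΔP_y = 45.4 − 69.8 = -24.4.
Midpoints: P̄_y = 57.60, Q̄_x = 2042.0.
ε_xy = (ΔQ_x/ΔP_y)(P̄_y/Q̄_x) = (974/-24.4)(57.60/2042.0).
ε_xy < 0, so the goods are complements.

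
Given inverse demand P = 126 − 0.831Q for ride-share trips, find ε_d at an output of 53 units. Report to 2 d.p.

At Q = 53, P = 126 − 0.831(53) = 81.96.
dP/dQ = −0.831, so dQ/dP = 1/(−0.831) = -1.203.
ε = (dQ/dP)(P/Q) = (-1.203)(81.96/53).

-1.86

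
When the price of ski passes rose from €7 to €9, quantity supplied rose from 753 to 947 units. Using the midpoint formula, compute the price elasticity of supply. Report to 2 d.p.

ΔQ = 947 − 753 = 194; ΔP = 9 − 7 = 2.
Midpoints: P̄ = 8.00, Q̄ = 850.0.
ε_s = (ΔQ/ΔP)(P̄/Q̄) = (194/2)(8.00/850.0).

0.91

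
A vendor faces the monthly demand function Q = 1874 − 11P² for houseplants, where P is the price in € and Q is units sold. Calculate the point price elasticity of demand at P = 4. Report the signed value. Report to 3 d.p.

-0.207

At P = 4, Q = 1698.
dQ/dP = −22P = -88.
ε = (dQ/dP)(P/Q) = (-88)(4/1698).
|ε| < 1, so demand is inelastic at this price.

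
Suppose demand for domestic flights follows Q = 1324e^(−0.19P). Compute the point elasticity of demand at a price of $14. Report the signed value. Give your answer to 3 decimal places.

-2.660

At P = 14, Q = 92.611.
dQ/dP = −0.19·1324e^(−0.19P) = −0.19Q = -17.596.
ε = (dQ/dP)(P/Q) = (-17.596)(14/92.611).
|ε| > 1, so demand is elastic at this price.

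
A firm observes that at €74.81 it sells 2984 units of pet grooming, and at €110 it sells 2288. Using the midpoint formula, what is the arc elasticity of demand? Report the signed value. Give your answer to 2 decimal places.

-0.69

ΔQ = 2288 − 2984 = -696; ΔP = 110 − 74.81 = 35.19.
Midpoints: P̄ = 92.41, Q̄ = 2636.0.
ε = (ΔQ/ΔP)(P̄/Q̄) = (-696/35.19)(92.41/2636.0).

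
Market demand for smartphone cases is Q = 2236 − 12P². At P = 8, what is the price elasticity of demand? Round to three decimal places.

-1.046

At P = 8, Q = 1468.
dQ/dP = −24P = -192.
ε = (dQ/dP)(P/Q) = (-192)(8/1468).
|ε| > 1, so demand is elastic at this price.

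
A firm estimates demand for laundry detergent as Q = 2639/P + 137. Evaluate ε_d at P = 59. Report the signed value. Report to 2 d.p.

-0.25

At P = 59, Q = 181.729.
dQ/dP = −2639/P² = -0.758.
ε = (dQ/dP)(P/Q) = (-0.758)(59/181.729).
|ε| < 1, so demand is inelastic at this price.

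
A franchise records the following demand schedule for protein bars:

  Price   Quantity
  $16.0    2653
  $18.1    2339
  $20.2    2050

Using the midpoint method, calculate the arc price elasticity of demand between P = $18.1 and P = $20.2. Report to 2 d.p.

At P = 18.1, Q = 2339; at P = 20.2, Q = 2050.
ΔQ = -289, ΔP = 2.1. Midpoints: P̄ = 19.15, Q̄ = 2194.5.
ε = (ΔQ/ΔP)(P̄/Q̄) = (-289/2.1)(19.15/2194.5).

-1.20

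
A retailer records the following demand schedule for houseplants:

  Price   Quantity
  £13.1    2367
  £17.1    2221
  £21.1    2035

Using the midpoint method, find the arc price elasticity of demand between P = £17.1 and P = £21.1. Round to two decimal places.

-0.42

At P = 17.1, Q = 2221; at P = 21.1, Q = 2035.
ΔQ = -186, ΔP = 4.0. Midpoints: P̄ = 19.10, Q̄ = 2128.0.
ε = (ΔQ/ΔP)(P̄/Q̄) = (-186/4.0)(19.10/2128.0).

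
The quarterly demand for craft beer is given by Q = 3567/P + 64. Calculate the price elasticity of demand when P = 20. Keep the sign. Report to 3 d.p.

At P = 20, Q = 242.350.
dQ/dP = −3567/P² = -8.918.
ε = (dQ/dP)(P/Q) = (-8.918)(20/242.350).

-0.736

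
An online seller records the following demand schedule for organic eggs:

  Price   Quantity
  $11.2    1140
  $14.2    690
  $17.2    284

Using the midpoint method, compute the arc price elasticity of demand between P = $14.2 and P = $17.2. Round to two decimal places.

-4.36

At P = 14.2, Q = 690; at P = 17.2, Q = 284.
ΔQ = -406, ΔP = 3.0. Midpoints: P̄ = 15.70, Q̄ = 487.0.
ε = (ΔQ/ΔP)(P̄/Q̄) = (-406/3.0)(15.70/487.0).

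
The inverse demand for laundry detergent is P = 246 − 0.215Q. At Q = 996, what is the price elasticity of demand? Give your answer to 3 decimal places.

At Q = 996, P = 246 − 0.215(996) = 31.86.
dP/dQ = −0.215, so dQ/dP = 1/(−0.215) = -4.651.
ε = (dQ/dP)(P/Q) = (-4.651)(31.86/996).

-0.149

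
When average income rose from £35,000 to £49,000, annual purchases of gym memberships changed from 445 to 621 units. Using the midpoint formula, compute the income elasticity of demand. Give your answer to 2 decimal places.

ΔQ = 176, ΔI = 14000. Midpoints: Ī = 42,000, Q̄ = 533.0.
ε_I = (ΔQ/ΔI)(Ī/Q̄) = (176/14000)(42000/533.0).

0.99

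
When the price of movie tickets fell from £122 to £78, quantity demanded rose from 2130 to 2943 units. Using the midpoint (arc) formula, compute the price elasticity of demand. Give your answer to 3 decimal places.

-0.728

ΔQ = 2943 − 2130 = 813; ΔP = 78 − 122 = -44.
Midpoints: P̄ = 100.00, Q̄ = 2536.5.
ε = (ΔQ/ΔP)(P̄/Q̄) = (813/-44)(100.00/2536.5).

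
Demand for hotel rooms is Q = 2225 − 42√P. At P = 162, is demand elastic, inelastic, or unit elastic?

Q = 1690.427, dQ/dP = -1.650.
ε = (dQ/dP)(P/Q) ≈ -0.158.
|ε| = 0.16 < 1.

inelastic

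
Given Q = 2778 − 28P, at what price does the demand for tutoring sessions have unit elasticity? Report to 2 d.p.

For linear demand Q = a − bP, ε = −bP/(a − bP). |ε| = 1 when bP = a − bP, i.e. P = a/(2b).
P = 2778/(2·28) = 2778/56 = 49.6071.

49.61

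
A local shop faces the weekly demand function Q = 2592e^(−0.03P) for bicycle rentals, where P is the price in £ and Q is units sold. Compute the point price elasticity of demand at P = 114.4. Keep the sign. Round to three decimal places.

At P = 114.4, Q = 83.779.
dQ/dP = −0.03·2592e^(−0.03P) = −0.03Q = -2.513.
ε = (dQ/dP)(P/Q) = (-2.513)(114.4/83.779).

-3.432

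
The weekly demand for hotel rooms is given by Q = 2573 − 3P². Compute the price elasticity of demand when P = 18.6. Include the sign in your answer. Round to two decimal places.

At P = 18.6, Q = 1535.120.
dQ/dP = −6P = -111.600.
ε = (dQ/dP)(P/Q) = (-111.600)(18.6/1535.120).

-1.35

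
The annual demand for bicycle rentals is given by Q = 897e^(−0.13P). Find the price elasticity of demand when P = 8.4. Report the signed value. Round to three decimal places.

At P = 8.4, Q = 300.984.
dQ/dP = −0.13·897e^(−0.13P) = −0.13Q = -39.128.
ε = (dQ/dP)(P/Q) = (-39.128)(8.4/300.984).

-1.092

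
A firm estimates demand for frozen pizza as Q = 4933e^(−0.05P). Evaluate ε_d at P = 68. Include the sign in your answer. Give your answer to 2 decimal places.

At P = 68, Q = 164.630.
dQ/dP = −0.05·4933e^(−0.05P) = −0.05Q = -8.232.
ε = (dQ/dP)(P/Q) = (-8.232)(68/164.630).

-3.40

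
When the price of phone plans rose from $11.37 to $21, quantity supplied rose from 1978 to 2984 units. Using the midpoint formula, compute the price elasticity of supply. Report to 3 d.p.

0.681

ΔQ = 2984 − 1978 = 1006; ΔP = 21 − 11.37 = 9.63.
Midpoints: P̄ = 16.18, Q̄ = 2481.0.
ε_s = (ΔQ/ΔP)(P̄/Q̄) = (1006/9.63)(16.18/2481.0).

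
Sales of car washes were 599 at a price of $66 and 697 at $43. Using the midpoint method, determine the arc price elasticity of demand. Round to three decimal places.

-0.358

ΔQ = 697 − 599 = 98; ΔP = 43 − 66 = -23.
Midpoints: P̄ = 54.50, Q̄ = 648.0.
ε = (ΔQ/ΔP)(P̄/Q̄) = (98/-23)(54.50/648.0).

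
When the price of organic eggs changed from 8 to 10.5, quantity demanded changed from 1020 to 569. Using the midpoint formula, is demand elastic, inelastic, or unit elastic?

elastic

Arc ε ≈ -2.100.
|ε| = 2.10 > 1.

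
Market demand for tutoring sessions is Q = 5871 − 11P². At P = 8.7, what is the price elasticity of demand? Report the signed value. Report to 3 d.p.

At P = 8.7, Q = 5038.410.
dQ/dP = −22P = -191.400.
ε = (dQ/dP)(P/Q) = (-191.400)(8.7/5038.410).

-0.330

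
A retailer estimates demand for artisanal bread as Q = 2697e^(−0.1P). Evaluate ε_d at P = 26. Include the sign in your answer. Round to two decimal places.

At P = 26, Q = 200.316.
dQ/dP = −0.1·2697e^(−0.1P) = −0.1Q = -20.032.
ε = (dQ/dP)(P/Q) = (-20.032)(26/200.316).

-2.60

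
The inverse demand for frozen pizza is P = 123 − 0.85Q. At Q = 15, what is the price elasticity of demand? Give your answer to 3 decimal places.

At Q = 15, P = 123 − 0.85(15) = 110.25.
dP/dQ = −0.85, so dQ/dP = 1/(−0.85) = -1.176.
ε = (dQ/dP)(P/Q) = (-1.176)(110.25/15).

-8.647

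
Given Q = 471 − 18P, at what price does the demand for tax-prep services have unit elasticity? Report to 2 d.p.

For linear demand Q = a − bP, ε = −bP/(a − bP). |ε| = 1 when bP = a − bP, i.e. P = a/(2b).
P = 471/(2·18) = 471/36 = 13.0833.

13.08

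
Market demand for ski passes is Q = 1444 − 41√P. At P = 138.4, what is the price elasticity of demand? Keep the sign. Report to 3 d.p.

At P = 138.4, Q = 961.662.
dQ/dP = −41/(2√P) = -1.743.
ε = (dQ/dP)(P/Q) = (-1.743)(138.4/961.662).

-0.251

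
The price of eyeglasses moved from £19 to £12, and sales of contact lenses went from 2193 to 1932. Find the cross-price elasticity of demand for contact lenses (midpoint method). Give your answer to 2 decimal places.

ΔQ_x = 1932 − 2193 = -261; ΔP_y = 12 − 19 = -7.
Midpoints: P̄_y = 15.50, Q̄_x = 2062.5.
ε_xy = (ΔQ_x/ΔP_y)(P̄_y/Q̄_x) = (-261/-7)(15.50/2062.5).

0.28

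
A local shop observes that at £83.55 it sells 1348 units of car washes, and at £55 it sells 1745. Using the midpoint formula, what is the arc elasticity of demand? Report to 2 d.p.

ΔQ = 1745 − 1348 = 397; ΔP = 55 − 83.55 = -28.55.
Midpoints: P̄ = 69.28, Q̄ = 1546.5.
ε = (ΔQ/ΔP)(P̄/Q̄) = (397/-28.55)(69.28/1546.5).

-0.62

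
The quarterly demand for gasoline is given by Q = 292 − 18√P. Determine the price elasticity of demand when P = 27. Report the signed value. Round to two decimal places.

At P = 27, Q = 198.469.
dQ/dP = −18/(2√P) = -1.732.
ε = (dQ/dP)(P/Q) = (-1.732)(27/198.469).

-0.24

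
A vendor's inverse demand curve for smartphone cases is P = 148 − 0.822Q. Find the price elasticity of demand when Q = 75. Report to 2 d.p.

At Q = 75, P = 148 − 0.822(75) = 86.35.
dP/dQ = −0.822, so dQ/dP = 1/(−0.822) = -1.217.
ε = (dQ/dP)(P/Q) = (-1.217)(86.35/75).

-1.40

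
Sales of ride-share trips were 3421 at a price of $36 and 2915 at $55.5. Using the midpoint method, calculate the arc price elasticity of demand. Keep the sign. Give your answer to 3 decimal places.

ΔQ = 2915 − 3421 = -506; ΔP = 55.5 − 36 = 19.5.
Midpoints: P̄ = 45.75, Q̄ = 3168.0.
ε = (ΔQ/ΔP)(P̄/Q̄) = (-506/19.5)(45.75/3168.0).

-0.375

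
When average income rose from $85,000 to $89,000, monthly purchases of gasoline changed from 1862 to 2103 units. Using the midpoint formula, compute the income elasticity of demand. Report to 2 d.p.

ΔQ = 241, ΔI = 4000. Midpoints: Ī = 87,000, Q̄ = 1982.5.
ε_I = (ΔQ/ΔI)(Ī/Q̄) = (241/4000)(87000/1982.5).
ε_I > 0, so the good is normal.

2.64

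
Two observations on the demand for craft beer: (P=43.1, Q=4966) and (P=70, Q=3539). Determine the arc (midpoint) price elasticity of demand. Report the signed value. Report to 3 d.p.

-0.705

ΔQ = 3539 − 4966 = -1427; ΔP = 70 − 43.1 = 26.9.
Midpoints: P̄ = 56.55, Q̄ = 4252.5.
ε = (ΔQ/ΔP)(P̄/Q̄) = (-1427/26.9)(56.55/4252.5).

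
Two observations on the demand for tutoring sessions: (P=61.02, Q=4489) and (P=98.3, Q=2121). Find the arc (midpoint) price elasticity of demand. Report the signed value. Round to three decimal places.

-1.531

ΔQ = 2121 − 4489 = -2368; ΔP = 98.3 − 61.02 = 37.28.
Midpoints: P̄ = 79.66, Q̄ = 3305.0.
ε = (ΔQ/ΔP)(P̄/Q̄) = (-2368/37.28)(79.66/3305.0).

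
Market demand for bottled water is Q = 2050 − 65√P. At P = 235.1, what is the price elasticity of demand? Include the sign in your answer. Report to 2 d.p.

At P = 235.1, Q = 1053.357.
dQ/dP = −65/(2√P) = -2.120.
ε = (dQ/dP)(P/Q) = (-2.120)(235.1/1053.357).
|ε| < 1, so demand is inelastic at this price.

-0.47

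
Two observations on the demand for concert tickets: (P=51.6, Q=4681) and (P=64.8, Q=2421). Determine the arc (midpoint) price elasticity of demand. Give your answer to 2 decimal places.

ΔQ = 2421 − 4681 = -2260; ΔP = 64.8 − 51.6 = 13.2.
Midpoints: P̄ = 58.20, Q̄ = 3551.0.
ε = (ΔQ/ΔP)(P̄/Q̄) = (-2260/13.2)(58.20/3551.0).

-2.81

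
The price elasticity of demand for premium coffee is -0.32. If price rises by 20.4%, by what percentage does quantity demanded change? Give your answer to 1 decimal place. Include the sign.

-6.5%

%ΔQ ≈ ε × %ΔP = (-0.32)(20.4%) = -6.53%.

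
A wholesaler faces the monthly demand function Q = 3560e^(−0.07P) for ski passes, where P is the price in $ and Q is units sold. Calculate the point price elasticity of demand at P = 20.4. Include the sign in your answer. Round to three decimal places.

At P = 20.4, Q = 853.645.
dQ/dP = −0.07·3560e^(−0.07P) = −0.07Q = -59.755.
ε = (dQ/dP)(P/Q) = (-59.755)(20.4/853.645).
|ε| > 1, so demand is elastic at this price.

-1.428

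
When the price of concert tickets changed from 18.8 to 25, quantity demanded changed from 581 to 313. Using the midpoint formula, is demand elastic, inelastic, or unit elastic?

Arc ε ≈ -2.118.
|ε| = 2.12 > 1.

elastic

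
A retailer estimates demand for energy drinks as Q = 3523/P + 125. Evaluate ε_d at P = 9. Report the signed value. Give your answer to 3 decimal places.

At P = 9, Q = 516.444.
dQ/dP = −3523/P² = -43.494.
ε = (dQ/dP)(P/Q) = (-43.494)(9/516.444).

-0.758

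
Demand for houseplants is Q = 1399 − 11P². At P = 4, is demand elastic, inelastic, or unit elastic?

inelastic

Q = 1223, dQ/dP = -88.
ε = (dQ/dP)(P/Q) ≈ -0.288.
|ε| = 0.29 < 1.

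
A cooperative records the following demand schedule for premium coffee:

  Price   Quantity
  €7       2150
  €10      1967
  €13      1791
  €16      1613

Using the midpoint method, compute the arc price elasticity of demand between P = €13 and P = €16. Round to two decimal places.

At P = 13, Q = 1791; at P = 16, Q = 1613.
ΔQ = -178, ΔP = 3. Midpoints: P̄ = 14.50, Q̄ = 1702.0.
ε = (ΔQ/ΔP)(P̄/Q̄) = (-178/3)(14.50/1702.0).

-0.51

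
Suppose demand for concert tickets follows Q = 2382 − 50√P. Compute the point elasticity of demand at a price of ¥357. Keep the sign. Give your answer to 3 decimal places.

-0.329

At P = 357, Q = 1437.278.
dQ/dP = −50/(2√P) = -1.323.
ε = (dQ/dP)(P/Q) = (-1.323)(357/1437.278).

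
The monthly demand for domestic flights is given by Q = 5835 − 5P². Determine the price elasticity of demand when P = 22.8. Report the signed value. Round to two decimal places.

-1.61

At P = 22.8, Q = 3235.800.
dQ/dP = −10P = -228.
ε = (dQ/dP)(P/Q) = (-228)(22.8/3235.800).
|ε| > 1, so demand is elastic at this price.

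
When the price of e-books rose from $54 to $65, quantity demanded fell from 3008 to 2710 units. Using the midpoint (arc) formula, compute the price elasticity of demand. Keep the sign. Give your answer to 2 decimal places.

ΔQ = 2710 − 3008 = -298; ΔP = 65 − 54 = 11.
Midpoints: P̄ = 59.50, Q̄ = 2859.0.
ε = (ΔQ/ΔP)(P̄/Q̄) = (-298/11)(59.50/2859.0).

-0.56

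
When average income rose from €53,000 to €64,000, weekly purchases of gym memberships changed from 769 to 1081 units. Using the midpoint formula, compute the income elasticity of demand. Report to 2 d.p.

ΔQ = 312, ΔI = 11000. Midpoints: Ī = 58,500, Q̄ = 925.0.
ε_I = (ΔQ/ΔI)(Ī/Q̄) = (312/11000)(58500/925.0).

1.79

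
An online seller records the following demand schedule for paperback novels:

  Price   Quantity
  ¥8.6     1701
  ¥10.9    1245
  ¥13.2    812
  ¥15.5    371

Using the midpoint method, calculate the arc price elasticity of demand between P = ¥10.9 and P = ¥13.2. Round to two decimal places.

-2.21

At P = 10.9, Q = 1245; at P = 13.2, Q = 812.
ΔQ = -433, ΔP = 2.3. Midpoints: P̄ = 12.05, Q̄ = 1028.5.
ε = (ΔQ/ΔP)(P̄/Q̄) = (-433/2.3)(12.05/1028.5).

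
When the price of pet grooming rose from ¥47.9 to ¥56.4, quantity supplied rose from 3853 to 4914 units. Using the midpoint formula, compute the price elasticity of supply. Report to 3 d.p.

ΔQ = 4914 − 3853 = 1061; ΔP = 56.4 − 47.9 = 8.5.
Midpoints: P̄ = 52.15, Q̄ = 4383.5.
ε_s = (ΔQ/ΔP)(P̄/Q̄) = (1061/8.5)(52.15/4383.5).

1.485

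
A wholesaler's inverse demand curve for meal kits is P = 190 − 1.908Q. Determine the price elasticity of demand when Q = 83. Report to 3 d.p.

-0.200

At Q = 83, P = 190 − 1.908(83) = 31.64.
dP/dQ = −1.908, so dQ/dP = 1/(−1.908) = -0.524.
ε = (dQ/dP)(P/Q) = (-0.524)(31.64/83).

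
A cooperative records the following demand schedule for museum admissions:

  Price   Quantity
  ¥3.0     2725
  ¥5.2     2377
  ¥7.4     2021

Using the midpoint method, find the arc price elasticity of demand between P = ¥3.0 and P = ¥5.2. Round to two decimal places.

At P = 3.0, Q = 2725; at P = 5.2, Q = 2377.
ΔQ = -348, ΔP = 2.2. Midpoints: P̄ = 4.10, Q̄ = 2551.0.
ε = (ΔQ/ΔP)(P̄/Q̄) = (-348/2.2)(4.10/2551.0).

-0.25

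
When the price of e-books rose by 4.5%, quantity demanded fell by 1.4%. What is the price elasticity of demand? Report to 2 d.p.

ε = %ΔQ / %ΔP = (-1.4)/(4.5) = -0.311.

-0.31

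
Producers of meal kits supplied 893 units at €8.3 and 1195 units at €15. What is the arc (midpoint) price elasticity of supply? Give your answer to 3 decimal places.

0.503

ΔQ = 1195 − 893 = 302; ΔP = 15 − 8.3 = 6.7.
Midpoints: P̄ = 11.65, Q̄ = 1044.0.
ε_s = (ΔQ/ΔP)(P̄/Q̄) = (302/6.7)(11.65/1044.0).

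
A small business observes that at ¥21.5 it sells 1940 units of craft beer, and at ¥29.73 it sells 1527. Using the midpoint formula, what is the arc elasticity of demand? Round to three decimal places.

ΔQ = 1527 − 1940 = -413; ΔP = 29.73 − 21.5 = 8.23.
Midpoints: P̄ = 25.62, Q̄ = 1733.5.
ε = (ΔQ/ΔP)(P̄/Q̄) = (-413/8.23)(25.62/1733.5).

-0.742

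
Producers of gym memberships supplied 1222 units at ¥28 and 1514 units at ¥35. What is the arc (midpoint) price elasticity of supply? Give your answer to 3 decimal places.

0.961

ΔQ = 1514 − 1222 = 292; ΔP = 35 − 28 = 7.
Midpoints: P̄ = 31.50, Q̄ = 1368.0.
ε_s = (ΔQ/ΔP)(P̄/Q̄) = (292/7)(31.50/1368.0).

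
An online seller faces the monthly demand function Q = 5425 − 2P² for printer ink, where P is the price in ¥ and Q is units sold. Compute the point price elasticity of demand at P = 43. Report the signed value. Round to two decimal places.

At P = 43, Q = 1727.
dQ/dP = −4P = -172.
ε = (dQ/dP)(P/Q) = (-172)(43/1727).

-4.28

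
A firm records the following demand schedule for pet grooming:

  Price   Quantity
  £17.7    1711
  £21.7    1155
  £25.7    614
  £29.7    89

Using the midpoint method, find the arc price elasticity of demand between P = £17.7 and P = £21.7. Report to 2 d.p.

At P = 17.7, Q = 1711; at P = 21.7, Q = 1155.
ΔQ = -556, ΔP = 4.0. Midpoints: P̄ = 19.70, Q̄ = 1433.0.
ε = (ΔQ/ΔP)(P̄/Q̄) = (-556/4.0)(19.70/1433.0).

-1.91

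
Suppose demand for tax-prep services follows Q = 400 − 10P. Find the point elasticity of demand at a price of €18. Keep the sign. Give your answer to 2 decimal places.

At P = 18, Q = 220.
dQ/dP = −10.
ε = (dQ/dP)(P/Q) = (-10)(18/220).
|ε| < 1, so demand is inelastic at this price.

-0.82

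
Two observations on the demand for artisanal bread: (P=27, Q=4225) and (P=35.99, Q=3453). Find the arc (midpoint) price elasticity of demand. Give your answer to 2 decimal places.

-0.70

ΔQ = 3453 − 4225 = -772; ΔP = 35.99 − 27 = 8.99.
Midpoints: P̄ = 31.50, Q̄ = 3839.0.
ε = (ΔQ/ΔP)(P̄/Q̄) = (-772/8.99)(31.50/3839.0).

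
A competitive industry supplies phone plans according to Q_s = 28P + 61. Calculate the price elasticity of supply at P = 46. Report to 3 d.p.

At P = 46, Q_s = 1349.
dQ_s/dP = 28.
ε_s = (dQ_s/dP)(P/Q_s) = (28)(46/1349).

0.955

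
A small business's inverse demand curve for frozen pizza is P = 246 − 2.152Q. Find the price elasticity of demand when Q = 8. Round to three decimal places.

-13.289

At Q = 8, P = 246 − 2.152(8) = 228.78.
dP/dQ = −2.152, so dQ/dP = 1/(−2.152) = -0.465.
ε = (dQ/dP)(P/Q) = (-0.465)(228.78/8).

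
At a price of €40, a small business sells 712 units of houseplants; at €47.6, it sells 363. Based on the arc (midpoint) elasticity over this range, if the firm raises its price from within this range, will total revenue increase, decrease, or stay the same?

decrease

Arc ε = (-349/7.6)(43.80/537.5) ≈ -3.742.
|ε| = 3.74 > 1, so demand is elastic. A price rise therefore reduces total revenue.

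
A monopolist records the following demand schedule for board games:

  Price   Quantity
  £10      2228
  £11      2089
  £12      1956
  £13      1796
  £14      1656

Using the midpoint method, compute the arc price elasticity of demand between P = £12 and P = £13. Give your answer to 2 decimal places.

-1.07

At P = 12, Q = 1956; at P = 13, Q = 1796.
ΔQ = -160, ΔP = 1. Midpoints: P̄ = 12.50, Q̄ = 1876.0.
ε = (ΔQ/ΔP)(P̄/Q̄) = (-160/1)(12.50/1876.0).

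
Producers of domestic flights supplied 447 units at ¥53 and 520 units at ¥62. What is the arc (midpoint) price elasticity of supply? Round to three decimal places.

ΔQ = 520 − 447 = 73; ΔP = 62 − 53 = 9.
Midpoints: P̄ = 57.50, Q̄ = 483.5.
ε_s = (ΔQ/ΔP)(P̄/Q̄) = (73/9)(57.50/483.5).

0.965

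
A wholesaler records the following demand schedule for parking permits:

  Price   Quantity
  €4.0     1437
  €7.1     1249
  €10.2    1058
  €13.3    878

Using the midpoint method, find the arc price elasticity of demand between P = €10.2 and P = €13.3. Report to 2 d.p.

-0.70

At P = 10.2, Q = 1058; at P = 13.3, Q = 878.
ΔQ = -180, ΔP = 3.1. Midpoints: P̄ = 11.75, Q̄ = 968.0.
ε = (ΔQ/ΔP)(P̄/Q̄) = (-180/3.1)(11.75/968.0).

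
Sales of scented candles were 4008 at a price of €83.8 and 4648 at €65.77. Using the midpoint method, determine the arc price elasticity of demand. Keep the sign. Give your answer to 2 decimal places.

-0.61

ΔQ = 4648 − 4008 = 640; ΔP = 65.77 − 83.8 = -18.03.
Midpoints: P̄ = 74.78, Q̄ = 4328.0.
ε = (ΔQ/ΔP)(P̄/Q̄) = (640/-18.03)(74.78/4328.0).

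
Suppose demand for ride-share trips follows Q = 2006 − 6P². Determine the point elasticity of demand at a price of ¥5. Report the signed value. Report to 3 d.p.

-0.162

At P = 5, Q = 1856.
dQ/dP = −12P = -60.
ε = (dQ/dP)(P/Q) = (-60)(5/1856).
|ε| < 1, so demand is inelastic at this price.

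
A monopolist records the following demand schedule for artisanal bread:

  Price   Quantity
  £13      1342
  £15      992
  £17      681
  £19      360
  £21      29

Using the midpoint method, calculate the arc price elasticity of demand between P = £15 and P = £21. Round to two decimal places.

At P = 15, Q = 992; at P = 21, Q = 29.
ΔQ = -963, ΔP = 6. Midpoints: P̄ = 18.00, Q̄ = 510.5.
ε = (ΔQ/ΔP)(P̄/Q̄) = (-963/6)(18.00/510.5).

-5.66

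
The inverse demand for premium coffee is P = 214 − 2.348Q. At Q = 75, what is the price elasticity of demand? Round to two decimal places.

-0.22

At Q = 75, P = 214 − 2.348(75) = 37.90.
dP/dQ = −2.348, so dQ/dP = 1/(−2.348) = -0.426.
ε = (dQ/dP)(P/Q) = (-0.426)(37.90/75).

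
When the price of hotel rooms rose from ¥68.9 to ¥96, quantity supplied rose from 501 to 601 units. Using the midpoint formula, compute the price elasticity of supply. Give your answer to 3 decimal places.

ΔQ = 601 − 501 = 100; ΔP = 96 − 68.9 = 27.1.
Midpoints: P̄ = 82.45, Q̄ = 551.0.
ε_s = (ΔQ/ΔP)(P̄/Q̄) = (100/27.1)(82.45/551.0).

0.552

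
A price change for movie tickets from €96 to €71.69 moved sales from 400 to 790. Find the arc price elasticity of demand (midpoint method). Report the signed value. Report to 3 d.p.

-2.261

ΔQ = 790 − 400 = 390; ΔP = 71.69 − 96 = -24.31.
Midpoints: P̄ = 83.84, Q̄ = 595.0.
ε = (ΔQ/ΔP)(P̄/Q̄) = (390/-24.31)(83.84/595.0).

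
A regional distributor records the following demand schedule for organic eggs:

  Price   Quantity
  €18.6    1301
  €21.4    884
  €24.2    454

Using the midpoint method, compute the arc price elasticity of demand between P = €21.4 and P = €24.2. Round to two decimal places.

-5.23

At P = 21.4, Q = 884; at P = 24.2, Q = 454.
ΔQ = -430, ΔP = 2.8. Midpoints: P̄ = 22.80, Q̄ = 669.0.
ε = (ΔQ/ΔP)(P̄/Q̄) = (-430/2.8)(22.80/669.0).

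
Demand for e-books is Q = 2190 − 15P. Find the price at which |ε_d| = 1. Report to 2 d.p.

For linear demand Q = a − bP, ε = −bP/(a − bP). |ε| = 1 when bP = a − bP, i.e. P = a/(2b).
P = 2190/(2·15) = 2190/30 = 73.0000.

73.00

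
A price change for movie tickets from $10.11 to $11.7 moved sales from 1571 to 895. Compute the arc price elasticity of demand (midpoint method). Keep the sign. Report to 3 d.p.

ΔQ = 895 − 1571 = -676; ΔP = 11.7 − 10.11 = 1.59.
Midpoints: P̄ = 10.90, Q̄ = 1233.0.
ε = (ΔQ/ΔP)(P̄/Q̄) = (-676/1.59)(10.90/1233.0).

-3.760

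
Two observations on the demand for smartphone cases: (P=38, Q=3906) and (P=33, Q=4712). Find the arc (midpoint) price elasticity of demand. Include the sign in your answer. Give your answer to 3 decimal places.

-1.328

ΔQ = 4712 − 3906 = 806; ΔP = 33 − 38 = -5.
Midpoints: P̄ = 35.50, Q̄ = 4309.0.
ε = (ΔQ/ΔP)(P̄/Q̄) = (806/-5)(35.50/4309.0).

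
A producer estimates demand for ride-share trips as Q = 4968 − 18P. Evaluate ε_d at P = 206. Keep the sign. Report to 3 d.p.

At P = 206, Q = 1260.
dQ/dP = −18.
ε = (dQ/dP)(P/Q) = (-18)(206/1260).
|ε| > 1, so demand is elastic at this price.

-2.943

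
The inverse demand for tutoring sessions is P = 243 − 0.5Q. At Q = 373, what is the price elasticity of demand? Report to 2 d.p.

At Q = 373, P = 243 − 0.5(373) = 56.50.
dP/dQ = −0.5, so dQ/dP = 1/(−0.5) = -2.000.
ε = (dQ/dP)(P/Q) = (-2.000)(56.50/373).

-0.30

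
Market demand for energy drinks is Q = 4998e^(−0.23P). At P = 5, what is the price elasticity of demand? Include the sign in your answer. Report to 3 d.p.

At P = 5, Q = 1582.551.
dQ/dP = −0.23·4998e^(−0.23P) = −0.23Q = -363.987.
ε = (dQ/dP)(P/Q) = (-363.987)(5/1582.551).
|ε| > 1, so demand is elastic at this price.

-1.150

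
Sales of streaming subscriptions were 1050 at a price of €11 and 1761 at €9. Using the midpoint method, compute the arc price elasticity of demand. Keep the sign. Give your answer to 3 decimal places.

ΔQ = 1761 − 1050 = 711; ΔP = 9 − 11 = -2.
Midpoints: P̄ = 10.00, Q̄ = 1405.5.
ε = (ΔQ/ΔP)(P̄/Q̄) = (711/-2)(10.00/1405.5).

-2.529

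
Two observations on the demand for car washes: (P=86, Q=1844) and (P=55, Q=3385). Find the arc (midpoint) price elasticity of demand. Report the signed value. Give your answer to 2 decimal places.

ΔQ = 3385 − 1844 = 1541; ΔP = 55 − 86 = -31.
Midpoints: P̄ = 70.50, Q̄ = 2614.5.
ε = (ΔQ/ΔP)(P̄/Q̄) = (1541/-31)(70.50/2614.5).

-1.34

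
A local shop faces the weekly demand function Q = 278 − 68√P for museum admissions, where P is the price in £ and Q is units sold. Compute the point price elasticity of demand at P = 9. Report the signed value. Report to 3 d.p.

-1.378

At P = 9, Q = 74.
dQ/dP = −68/(2√P) = -11.333.
ε = (dQ/dP)(P/Q) = (-11.333)(9/74).
|ε| > 1, so demand is elastic at this price.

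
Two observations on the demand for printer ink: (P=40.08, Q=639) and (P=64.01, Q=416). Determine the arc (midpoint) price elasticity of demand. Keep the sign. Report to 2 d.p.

-0.92

ΔQ = 416 − 639 = -223; ΔP = 64.01 − 40.08 = 23.93.
Midpoints: P̄ = 52.05, Q̄ = 527.5.
ε = (ΔQ/ΔP)(P̄/Q̄) = (-223/23.93)(52.05/527.5).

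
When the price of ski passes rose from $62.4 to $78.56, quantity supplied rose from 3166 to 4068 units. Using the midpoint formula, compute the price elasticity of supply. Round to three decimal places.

ΔQ = 4068 − 3166 = 902; ΔP = 78.56 − 62.4 = 16.16.
Midpoints: P̄ = 70.48, Q̄ = 3617.0.
ε_s = (ΔQ/ΔP)(P̄/Q̄) = (902/16.16)(70.48/3617.0).

1.088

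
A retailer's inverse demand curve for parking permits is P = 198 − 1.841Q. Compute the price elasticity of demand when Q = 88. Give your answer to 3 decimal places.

At Q = 88, P = 198 − 1.841(88) = 35.99.
dP/dQ = −1.841, so dQ/dP = 1/(−1.841) = -0.543.
ε = (dQ/dP)(P/Q) = (-0.543)(35.99/88).

-0.222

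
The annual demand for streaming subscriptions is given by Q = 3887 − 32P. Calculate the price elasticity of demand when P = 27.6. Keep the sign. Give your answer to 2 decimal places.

-0.29

At P = 27.6, Q = 3003.800.
dQ/dP = −32.
ε = (dQ/dP)(P/Q) = (-32)(27.6/3003.800).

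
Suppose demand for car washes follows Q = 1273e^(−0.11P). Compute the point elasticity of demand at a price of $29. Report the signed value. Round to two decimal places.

-3.19

At P = 29, Q = 52.412.
dQ/dP = −0.11·1273e^(−0.11P) = −0.11Q = -5.765.
ε = (dQ/dP)(P/Q) = (-5.765)(29/52.412).
|ε| > 1, so demand is elastic at this price.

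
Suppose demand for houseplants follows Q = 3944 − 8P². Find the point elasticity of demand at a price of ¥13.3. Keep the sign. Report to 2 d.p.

At P = 13.3, Q = 2528.880.
dQ/dP = −16P = -212.800.
ε = (dQ/dP)(P/Q) = (-212.800)(13.3/2528.880).
|ε| > 1, so demand is elastic at this price.

-1.12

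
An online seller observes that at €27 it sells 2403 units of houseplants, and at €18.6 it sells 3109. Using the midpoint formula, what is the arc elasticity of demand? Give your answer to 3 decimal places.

ΔQ = 3109 − 2403 = 706; ΔP = 18.6 − 27 = -8.4.
Midpoints: P̄ = 22.80, Q̄ = 2756.0.
ε = (ΔQ/ΔP)(P̄/Q̄) = (706/-8.4)(22.80/2756.0).

-0.695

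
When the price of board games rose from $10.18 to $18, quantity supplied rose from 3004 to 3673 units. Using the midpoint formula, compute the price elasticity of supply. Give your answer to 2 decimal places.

ΔQ = 3673 − 3004 = 669; ΔP = 18 − 10.18 = 7.82.
Midpoints: P̄ = 14.09, Q̄ = 3338.5.
ε_s = (ΔQ/ΔP)(P̄/Q̄) = (669/7.82)(14.09/3338.5).

0.36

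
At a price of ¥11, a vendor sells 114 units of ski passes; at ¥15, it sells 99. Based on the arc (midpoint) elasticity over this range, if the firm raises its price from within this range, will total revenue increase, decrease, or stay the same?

Arc ε = (-15/4)(13.00/106.5) ≈ -0.458.
|ε| = 0.46 < 1, so demand is inelastic. A price rise therefore raises total revenue.

increase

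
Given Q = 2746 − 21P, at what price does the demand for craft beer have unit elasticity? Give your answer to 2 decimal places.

65.38

For linear demand Q = a − bP, ε = −bP/(a − bP). |ε| = 1 when bP = a − bP, i.e. P = a/(2b).
P = 2746/(2·21) = 2746/42 = 65.3810.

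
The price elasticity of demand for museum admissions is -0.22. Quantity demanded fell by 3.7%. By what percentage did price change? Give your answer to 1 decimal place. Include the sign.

16.8%

%ΔP ≈ %ΔQ / ε = (-3.7%)/(-0.22) = 16.82%.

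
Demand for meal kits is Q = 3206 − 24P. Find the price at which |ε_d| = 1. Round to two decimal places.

66.79

For linear demand Q = a − bP, ε = −bP/(a − bP). |ε| = 1 when bP = a − bP, i.e. P = a/(2b).
P = 3206/(2·24) = 3206/48 = 66.7917.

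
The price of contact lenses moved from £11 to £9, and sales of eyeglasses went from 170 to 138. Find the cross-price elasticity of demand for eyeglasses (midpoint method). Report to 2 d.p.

1.04

ΔQ_x = 138 − 170 = -32; ΔP_y = 9 − 11 = -2.
Midpoints: P̄_y = 10.00, Q̄_x = 154.0.
ε_xy = (ΔQ_x/ΔP_y)(P̄_y/Q̄_x) = (-32/-2)(10.00/154.0).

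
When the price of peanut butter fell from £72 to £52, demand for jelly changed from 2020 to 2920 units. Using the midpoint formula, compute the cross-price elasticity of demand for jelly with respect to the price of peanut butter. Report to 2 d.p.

ΔQ_x = 2920 − 2020 = 900; ΔP_y = 52 − 72 = -20.
Midpoints: P̄_y = 62.00, Q̄_x = 2470.0.
ε_xy = (ΔQ_x/ΔP_y)(P̄_y/Q̄_x) = (900/-20)(62.00/2470.0).
ε_xy < 0, so the goods are complements.

-1.13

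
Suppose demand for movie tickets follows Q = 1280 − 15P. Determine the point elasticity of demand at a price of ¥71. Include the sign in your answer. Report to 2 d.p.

At P = 71, Q = 215.
dQ/dP = −15.
ε = (dQ/dP)(P/Q) = (-15)(71/215).

-4.95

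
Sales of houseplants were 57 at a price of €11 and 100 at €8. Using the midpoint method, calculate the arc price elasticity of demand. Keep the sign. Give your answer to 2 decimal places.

-1.73

ΔQ = 100 − 57 = 43; ΔP = 8 − 11 = -3.
Midpoints: P̄ = 9.50, Q̄ = 78.5.
ε = (ΔQ/ΔP)(P̄/Q̄) = (43/-3)(9.50/78.5).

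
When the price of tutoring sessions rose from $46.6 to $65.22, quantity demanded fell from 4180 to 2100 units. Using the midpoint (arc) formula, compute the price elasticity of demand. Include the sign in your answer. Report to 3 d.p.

-1.989

ΔQ = 2100 − 4180 = -2080; ΔP = 65.22 − 46.6 = 18.62.
Midpoints: P̄ = 55.91, Q̄ = 3140.0.
ε = (ΔQ/ΔP)(P̄/Q̄) = (-2080/18.62)(55.91/3140.0).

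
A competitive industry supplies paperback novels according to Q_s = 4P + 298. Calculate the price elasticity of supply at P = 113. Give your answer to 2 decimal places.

0.60

At P = 113, Q_s = 750.
dQ_s/dP = 4.
ε_s = (dQ_s/dP)(P/Q_s) = (4)(113/750).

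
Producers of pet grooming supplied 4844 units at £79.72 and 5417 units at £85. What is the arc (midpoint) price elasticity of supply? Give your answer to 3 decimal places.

1.742

ΔQ = 5417 − 4844 = 573; ΔP = 85 − 79.72 = 5.28.
Midpoints: P̄ = 82.36, Q̄ = 5130.5.
ε_s = (ΔQ/ΔP)(P̄/Q̄) = (573/5.28)(82.36/5130.5).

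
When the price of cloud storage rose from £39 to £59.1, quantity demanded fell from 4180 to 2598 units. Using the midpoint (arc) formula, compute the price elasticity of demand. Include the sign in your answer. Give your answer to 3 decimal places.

-1.139

ΔQ = 2598 − 4180 = -1582; ΔP = 59.1 − 39 = 20.1.
Midpoints: P̄ = 49.05, Q̄ = 3389.0.
ε = (ΔQ/ΔP)(P̄/Q̄) = (-1582/20.1)(49.05/3389.0).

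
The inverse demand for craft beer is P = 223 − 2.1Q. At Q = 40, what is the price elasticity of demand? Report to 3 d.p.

-1.655

At Q = 40, P = 223 − 2.1(40) = 139.00.
dP/dQ = −2.1, so dQ/dP = 1/(−2.1) = -0.476.
ε = (dQ/dP)(P/Q) = (-0.476)(139.00/40).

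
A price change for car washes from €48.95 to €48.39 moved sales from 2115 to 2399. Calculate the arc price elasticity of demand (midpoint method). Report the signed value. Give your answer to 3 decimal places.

-10.936

ΔQ = 2399 − 2115 = 284; ΔP = 48.39 − 48.95 = -0.56.
Midpoints: P̄ = 48.67, Q̄ = 2257.0.
ε = (ΔQ/ΔP)(P̄/Q̄) = (284/-0.56)(48.67/2257.0).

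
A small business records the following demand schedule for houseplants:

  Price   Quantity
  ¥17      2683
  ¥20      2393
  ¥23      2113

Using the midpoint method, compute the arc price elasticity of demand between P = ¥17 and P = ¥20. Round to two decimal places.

-0.70

At P = 17, Q = 2683; at P = 20, Q = 2393.
ΔQ = -290, ΔP = 3. Midpoints: P̄ = 18.50, Q̄ = 2538.0.
ε = (ΔQ/ΔP)(P̄/Q̄) = (-290/3)(18.50/2538.0).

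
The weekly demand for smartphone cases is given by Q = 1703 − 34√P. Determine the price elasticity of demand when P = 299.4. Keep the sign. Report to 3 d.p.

At P = 299.4, Q = 1114.692.
dQ/dP = −34/(2√P) = -0.982.
ε = (dQ/dP)(P/Q) = (-0.982)(299.4/1114.692).
|ε| < 1, so demand is inelastic at this price.

-0.264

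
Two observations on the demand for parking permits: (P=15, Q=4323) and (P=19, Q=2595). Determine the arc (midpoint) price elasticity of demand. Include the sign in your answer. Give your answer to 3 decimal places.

-2.123

ΔQ = 2595 − 4323 = -1728; ΔP = 19 − 15 = 4.
Midpoints: P̄ = 17.00, Q̄ = 3459.0.
ε = (ΔQ/ΔP)(P̄/Q̄) = (-1728/4)(17.00/3459.0).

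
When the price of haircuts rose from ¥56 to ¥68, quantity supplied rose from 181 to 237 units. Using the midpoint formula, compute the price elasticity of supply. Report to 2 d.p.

ΔQ = 237 − 181 = 56; ΔP = 68 − 56 = 12.
Midpoints: P̄ = 62.00, Q̄ = 209.0.
ε_s = (ΔQ/ΔP)(P̄/Q̄) = (56/12)(62.00/209.0).

1.38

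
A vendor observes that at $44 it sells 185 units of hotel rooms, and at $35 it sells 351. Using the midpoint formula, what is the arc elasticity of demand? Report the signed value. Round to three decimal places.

-2.718

ΔQ = 351 − 185 = 166; ΔP = 35 − 44 = -9.
Midpoints: P̄ = 39.50, Q̄ = 268.0.
ε = (ΔQ/ΔP)(P̄/Q̄) = (166/-9)(39.50/268.0).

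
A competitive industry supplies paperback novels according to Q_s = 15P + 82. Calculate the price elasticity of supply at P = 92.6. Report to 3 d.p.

At P = 92.6, Q_s = 1471.
dQ_s/dP = 15.
ε_s = (dQ_s/dP)(P/Q_s) = (15)(92.6/1471).

0.944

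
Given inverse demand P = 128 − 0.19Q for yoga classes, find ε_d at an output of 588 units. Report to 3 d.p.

-0.146

At Q = 588, P = 128 − 0.19(588) = 16.28.
dP/dQ = −0.19, so dQ/dP = 1/(−0.19) = -5.263.
ε = (dQ/dP)(P/Q) = (-5.263)(16.28/588).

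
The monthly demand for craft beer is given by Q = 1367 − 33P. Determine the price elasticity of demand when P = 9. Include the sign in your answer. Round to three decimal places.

-0.278

At P = 9, Q = 1070.
dQ/dP = −33.
ε = (dQ/dP)(P/Q) = (-33)(9/1070).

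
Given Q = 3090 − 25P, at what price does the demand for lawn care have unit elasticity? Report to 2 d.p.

61.80

For linear demand Q = a − bP, ε = −bP/(a − bP). |ε| = 1 when bP = a − bP, i.e. P = a/(2b).
P = 3090/(2·25) = 3090/50 = 61.8000.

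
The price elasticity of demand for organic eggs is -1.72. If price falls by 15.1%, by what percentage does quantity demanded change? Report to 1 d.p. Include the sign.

26.0%

%ΔQ ≈ ε × %ΔP = (-1.72)(-15.1%) = 25.97%.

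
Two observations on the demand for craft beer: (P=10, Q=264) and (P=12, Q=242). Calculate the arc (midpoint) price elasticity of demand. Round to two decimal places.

ΔQ = 242 − 264 = -22; ΔP = 12 − 10 = 2.
Midpoints: P̄ = 11.00, Q̄ = 253.0.
ε = (ΔQ/ΔP)(P̄/Q̄) = (-22/2)(11.00/253.0).

-0.48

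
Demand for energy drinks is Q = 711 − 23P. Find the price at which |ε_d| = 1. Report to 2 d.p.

For linear demand Q = a − bP, ε = −bP/(a − bP). |ε| = 1 when bP = a − bP, i.e. P = a/(2b).
P = 711/(2·23) = 711/46 = 15.4565.

15.46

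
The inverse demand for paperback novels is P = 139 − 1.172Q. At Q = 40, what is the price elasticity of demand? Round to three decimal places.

-1.965

At Q = 40, P = 139 − 1.172(40) = 92.12.
dP/dQ = −1.172, so dQ/dP = 1/(−1.172) = -0.853.
ε = (dQ/dP)(P/Q) = (-0.853)(92.12/40).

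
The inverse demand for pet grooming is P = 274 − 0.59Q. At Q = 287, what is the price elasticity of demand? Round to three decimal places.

At Q = 287, P = 274 − 0.59(287) = 104.67.
dP/dQ = −0.59, so dQ/dP = 1/(−0.59) = -1.695.
ε = (dQ/dP)(P/Q) = (-1.695)(104.67/287).

-0.618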